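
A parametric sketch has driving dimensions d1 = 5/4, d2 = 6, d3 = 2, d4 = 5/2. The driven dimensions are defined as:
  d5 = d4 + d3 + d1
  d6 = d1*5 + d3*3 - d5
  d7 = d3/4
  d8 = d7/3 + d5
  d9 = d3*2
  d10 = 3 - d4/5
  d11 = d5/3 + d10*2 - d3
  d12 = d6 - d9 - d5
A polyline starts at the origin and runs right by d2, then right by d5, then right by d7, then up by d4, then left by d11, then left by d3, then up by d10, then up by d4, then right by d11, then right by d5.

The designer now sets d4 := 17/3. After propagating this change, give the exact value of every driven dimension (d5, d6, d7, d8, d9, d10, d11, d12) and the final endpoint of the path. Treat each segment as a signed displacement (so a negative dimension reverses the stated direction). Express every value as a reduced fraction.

d5 = 107/12
d6 = 10/3
d7 = 1/2
d8 = 109/12
d9 = 4
d10 = 28/15
d11 = 847/180
d12 = -115/12
endpoint = (67/3, 66/5)

Apply edit: d4 := 17/3
  d5 = d4 + d3 + d1 = 107/12
  d6 = d1*5 + d3*3 - d5 = 10/3
  d7 = d3/4 = 1/2
  d8 = d7/3 + d5 = 109/12
  d9 = d3*2 = 4
  d10 = 3 - d4/5 = 28/15
  d11 = d5/3 + d10*2 - d3 = 847/180
  d12 = d6 - d9 - d5 = -115/12
Walk from origin (0, 0):
  seg 1: right by d2 = 6 → (6, 0)
  seg 2: right by d5 = 107/12 → (179/12, 0)
  seg 3: right by d7 = 1/2 → (185/12, 0)
  seg 4: up by d4 = 17/3 → (185/12, 17/3)
  seg 5: left by d11 = 847/180 → (482/45, 17/3)
  seg 6: left by d3 = 2 → (392/45, 17/3)
  seg 7: up by d10 = 28/15 → (392/45, 113/15)
  seg 8: up by d4 = 17/3 → (392/45, 66/5)
  seg 9: right by d11 = 847/180 → (161/12, 66/5)
  seg 10: right by d5 = 107/12 → (67/3, 66/5)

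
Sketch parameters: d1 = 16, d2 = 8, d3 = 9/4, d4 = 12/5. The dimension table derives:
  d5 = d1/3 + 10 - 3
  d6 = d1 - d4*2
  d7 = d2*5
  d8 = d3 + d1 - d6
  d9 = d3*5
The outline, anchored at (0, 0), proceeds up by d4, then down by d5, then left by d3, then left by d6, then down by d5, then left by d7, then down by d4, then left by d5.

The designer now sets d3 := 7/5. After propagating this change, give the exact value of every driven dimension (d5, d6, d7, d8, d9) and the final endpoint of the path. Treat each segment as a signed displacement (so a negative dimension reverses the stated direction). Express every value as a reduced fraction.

Apply edit: d3 := 7/5
  d5 = d1/3 + 10 - 3 = 37/3
  d6 = d1 - d4*2 = 56/5
  d7 = d2*5 = 40
  d8 = d3 + d1 - d6 = 31/5
  d9 = d3*5 = 7
Walk from origin (0, 0):
  seg 1: up by d4 = 12/5 → (0, 12/5)
  seg 2: down by d5 = 37/3 → (0, -149/15)
  seg 3: left by d3 = 7/5 → (-7/5, -149/15)
  seg 4: left by d6 = 56/5 → (-63/5, -149/15)
  seg 5: down by d5 = 37/3 → (-63/5, -334/15)
  seg 6: left by d7 = 40 → (-263/5, -334/15)
  seg 7: down by d4 = 12/5 → (-263/5, -74/3)
  seg 8: left by d5 = 37/3 → (-974/15, -74/3)

d5 = 37/3
d6 = 56/5
d7 = 40
d8 = 31/5
d9 = 7
endpoint = (-974/15, -74/3)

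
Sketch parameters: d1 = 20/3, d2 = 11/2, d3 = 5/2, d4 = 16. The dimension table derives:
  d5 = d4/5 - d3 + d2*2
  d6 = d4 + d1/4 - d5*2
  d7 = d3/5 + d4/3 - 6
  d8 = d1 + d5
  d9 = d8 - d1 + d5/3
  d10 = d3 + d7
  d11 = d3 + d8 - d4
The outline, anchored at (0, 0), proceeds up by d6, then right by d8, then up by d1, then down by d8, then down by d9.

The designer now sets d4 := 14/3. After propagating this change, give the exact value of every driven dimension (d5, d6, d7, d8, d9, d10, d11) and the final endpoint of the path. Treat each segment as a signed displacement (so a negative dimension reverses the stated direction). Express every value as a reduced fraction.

Apply edit: d4 := 14/3
  d5 = d4/5 - d3 + d2*2 = 283/30
  d6 = d4 + d1/4 - d5*2 = -188/15
  d7 = d3/5 + d4/3 - 6 = -71/18
  d8 = d1 + d5 = 161/10
  d9 = d8 - d1 + d5/3 = 566/45
  d10 = d3 + d7 = -13/9
  d11 = d3 + d8 - d4 = 209/15
Walk from origin (0, 0):
  seg 1: up by d6 = -188/15 → (0, -188/15)
  seg 2: right by d8 = 161/10 → (161/10, -188/15)
  seg 3: up by d1 = 20/3 → (161/10, -88/15)
  seg 4: down by d8 = 161/10 → (161/10, -659/30)
  seg 5: down by d9 = 566/45 → (161/10, -3109/90)

d5 = 283/30
d6 = -188/15
d7 = -71/18
d8 = 161/10
d9 = 566/45
d10 = -13/9
d11 = 209/15
endpoint = (161/10, -3109/90)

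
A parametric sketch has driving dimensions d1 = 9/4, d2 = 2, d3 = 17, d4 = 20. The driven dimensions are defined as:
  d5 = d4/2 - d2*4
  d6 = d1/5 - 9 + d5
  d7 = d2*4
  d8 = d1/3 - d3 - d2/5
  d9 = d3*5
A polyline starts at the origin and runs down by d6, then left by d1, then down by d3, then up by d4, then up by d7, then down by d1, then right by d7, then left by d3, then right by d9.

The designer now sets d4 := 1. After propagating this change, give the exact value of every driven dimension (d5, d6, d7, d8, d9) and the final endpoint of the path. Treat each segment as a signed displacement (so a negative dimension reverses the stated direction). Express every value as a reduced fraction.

d5 = -15/2
d6 = -321/20
d7 = 8
d8 = -333/20
d9 = 85
endpoint = (295/4, 29/5)

Apply edit: d4 := 1
  d5 = d4/2 - d2*4 = -15/2
  d6 = d1/5 - 9 + d5 = -321/20
  d7 = d2*4 = 8
  d8 = d1/3 - d3 - d2/5 = -333/20
  d9 = d3*5 = 85
Walk from origin (0, 0):
  seg 1: down by d6 = -321/20 → (0, 321/20)
  seg 2: left by d1 = 9/4 → (-9/4, 321/20)
  seg 3: down by d3 = 17 → (-9/4, -19/20)
  seg 4: up by d4 = 1 → (-9/4, 1/20)
  seg 5: up by d7 = 8 → (-9/4, 161/20)
  seg 6: down by d1 = 9/4 → (-9/4, 29/5)
  seg 7: right by d7 = 8 → (23/4, 29/5)
  seg 8: left by d3 = 17 → (-45/4, 29/5)
  seg 9: right by d9 = 85 → (295/4, 29/5)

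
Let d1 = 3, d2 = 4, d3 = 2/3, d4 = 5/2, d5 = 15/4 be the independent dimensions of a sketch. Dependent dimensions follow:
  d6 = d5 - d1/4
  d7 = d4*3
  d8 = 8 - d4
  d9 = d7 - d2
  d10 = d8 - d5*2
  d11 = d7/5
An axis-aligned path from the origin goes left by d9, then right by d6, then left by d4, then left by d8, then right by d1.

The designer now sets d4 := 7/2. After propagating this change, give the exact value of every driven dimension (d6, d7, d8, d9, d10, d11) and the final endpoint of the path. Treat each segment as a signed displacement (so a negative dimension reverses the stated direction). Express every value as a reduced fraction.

d6 = 3
d7 = 21/2
d8 = 9/2
d9 = 13/2
d10 = -3
d11 = 21/10
endpoint = (-17/2, 0)

Apply edit: d4 := 7/2
  d6 = d5 - d1/4 = 3
  d7 = d4*3 = 21/2
  d8 = 8 - d4 = 9/2
  d9 = d7 - d2 = 13/2
  d10 = d8 - d5*2 = -3
  d11 = d7/5 = 21/10
Walk from origin (0, 0):
  seg 1: left by d9 = 13/2 → (-13/2, 0)
  seg 2: right by d6 = 3 → (-7/2, 0)
  seg 3: left by d4 = 7/2 → (-7, 0)
  seg 4: left by d8 = 9/2 → (-23/2, 0)
  seg 5: right by d1 = 3 → (-17/2, 0)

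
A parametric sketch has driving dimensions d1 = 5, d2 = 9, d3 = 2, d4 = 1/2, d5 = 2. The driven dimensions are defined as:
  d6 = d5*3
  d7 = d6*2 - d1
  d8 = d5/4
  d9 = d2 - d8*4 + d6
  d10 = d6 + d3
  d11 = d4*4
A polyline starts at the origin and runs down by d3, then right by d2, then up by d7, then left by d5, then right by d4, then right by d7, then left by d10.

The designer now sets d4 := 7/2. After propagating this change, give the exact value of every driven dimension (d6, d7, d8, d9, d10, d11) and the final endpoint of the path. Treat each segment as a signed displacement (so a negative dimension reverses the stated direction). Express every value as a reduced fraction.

d6 = 6
d7 = 7
d8 = 1/2
d9 = 13
d10 = 8
d11 = 14
endpoint = (19/2, 5)

Apply edit: d4 := 7/2
  d6 = d5*3 = 6
  d7 = d6*2 - d1 = 7
  d8 = d5/4 = 1/2
  d9 = d2 - d8*4 + d6 = 13
  d10 = d6 + d3 = 8
  d11 = d4*4 = 14
Walk from origin (0, 0):
  seg 1: down by d3 = 2 → (0, -2)
  seg 2: right by d2 = 9 → (9, -2)
  seg 3: up by d7 = 7 → (9, 5)
  seg 4: left by d5 = 2 → (7, 5)
  seg 5: right by d4 = 7/2 → (21/2, 5)
  seg 6: right by d7 = 7 → (35/2, 5)
  seg 7: left by d10 = 8 → (19/2, 5)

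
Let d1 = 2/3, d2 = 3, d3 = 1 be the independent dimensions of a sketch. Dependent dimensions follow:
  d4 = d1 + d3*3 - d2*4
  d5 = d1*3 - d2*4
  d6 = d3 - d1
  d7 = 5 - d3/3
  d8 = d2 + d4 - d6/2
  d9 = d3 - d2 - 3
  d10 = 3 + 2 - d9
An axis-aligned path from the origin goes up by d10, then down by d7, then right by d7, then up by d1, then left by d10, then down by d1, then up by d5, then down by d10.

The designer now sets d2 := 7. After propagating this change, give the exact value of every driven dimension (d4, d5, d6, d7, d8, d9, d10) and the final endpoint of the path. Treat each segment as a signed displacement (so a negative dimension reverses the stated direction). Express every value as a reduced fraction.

d4 = -73/3
d5 = -26
d6 = 1/3
d7 = 14/3
d8 = -35/2
d9 = -9
d10 = 14
endpoint = (-28/3, -92/3)

Apply edit: d2 := 7
  d4 = d1 + d3*3 - d2*4 = -73/3
  d5 = d1*3 - d2*4 = -26
  d6 = d3 - d1 = 1/3
  d7 = 5 - d3/3 = 14/3
  d8 = d2 + d4 - d6/2 = -35/2
  d9 = d3 - d2 - 3 = -9
  d10 = 3 + 2 - d9 = 14
Walk from origin (0, 0):
  seg 1: up by d10 = 14 → (0, 14)
  seg 2: down by d7 = 14/3 → (0, 28/3)
  seg 3: right by d7 = 14/3 → (14/3, 28/3)
  seg 4: up by d1 = 2/3 → (14/3, 10)
  seg 5: left by d10 = 14 → (-28/3, 10)
  seg 6: down by d1 = 2/3 → (-28/3, 28/3)
  seg 7: up by d5 = -26 → (-28/3, -50/3)
  seg 8: down by d10 = 14 → (-28/3, -92/3)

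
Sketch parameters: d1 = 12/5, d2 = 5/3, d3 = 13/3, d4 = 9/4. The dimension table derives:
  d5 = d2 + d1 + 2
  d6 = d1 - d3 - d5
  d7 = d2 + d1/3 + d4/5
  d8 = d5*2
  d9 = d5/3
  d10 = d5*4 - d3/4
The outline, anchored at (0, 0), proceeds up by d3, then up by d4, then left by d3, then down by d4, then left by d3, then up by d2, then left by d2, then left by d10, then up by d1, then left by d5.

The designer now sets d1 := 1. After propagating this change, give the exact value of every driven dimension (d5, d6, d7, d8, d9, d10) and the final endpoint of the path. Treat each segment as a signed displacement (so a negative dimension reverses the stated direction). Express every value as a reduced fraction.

Apply edit: d1 := 1
  d5 = d2 + d1 + 2 = 14/3
  d6 = d1 - d3 - d5 = -8
  d7 = d2 + d1/3 + d4/5 = 49/20
  d8 = d5*2 = 28/3
  d9 = d5/3 = 14/9
  d10 = d5*4 - d3/4 = 211/12
Walk from origin (0, 0):
  seg 1: up by d3 = 13/3 → (0, 13/3)
  seg 2: up by d4 = 9/4 → (0, 79/12)
  seg 3: left by d3 = 13/3 → (-13/3, 79/12)
  seg 4: down by d4 = 9/4 → (-13/3, 13/3)
  seg 5: left by d3 = 13/3 → (-26/3, 13/3)
  seg 6: up by d2 = 5/3 → (-26/3, 6)
  seg 7: left by d2 = 5/3 → (-31/3, 6)
  seg 8: left by d10 = 211/12 → (-335/12, 6)
  seg 9: up by d1 = 1 → (-335/12, 7)
  seg 10: left by d5 = 14/3 → (-391/12, 7)

d5 = 14/3
d6 = -8
d7 = 49/20
d8 = 28/3
d9 = 14/9
d10 = 211/12
endpoint = (-391/12, 7)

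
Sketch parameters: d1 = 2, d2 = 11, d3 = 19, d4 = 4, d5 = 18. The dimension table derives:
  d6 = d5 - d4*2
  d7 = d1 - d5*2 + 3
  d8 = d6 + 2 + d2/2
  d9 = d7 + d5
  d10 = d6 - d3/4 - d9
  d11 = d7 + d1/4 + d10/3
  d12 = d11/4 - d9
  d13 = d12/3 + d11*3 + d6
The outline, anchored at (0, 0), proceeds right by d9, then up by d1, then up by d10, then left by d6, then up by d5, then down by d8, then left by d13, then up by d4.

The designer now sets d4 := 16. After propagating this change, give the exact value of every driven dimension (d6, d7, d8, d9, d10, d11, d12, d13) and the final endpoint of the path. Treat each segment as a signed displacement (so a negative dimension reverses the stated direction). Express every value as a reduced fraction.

d6 = -14
d7 = -31
d8 = -13/2
d9 = -13
d10 = -23/4
d11 = -389/12
d12 = 235/48
d13 = -15785/144
endpoint = (15929/144, 147/4)

Apply edit: d4 := 16
  d6 = d5 - d4*2 = -14
  d7 = d1 - d5*2 + 3 = -31
  d8 = d6 + 2 + d2/2 = -13/2
  d9 = d7 + d5 = -13
  d10 = d6 - d3/4 - d9 = -23/4
  d11 = d7 + d1/4 + d10/3 = -389/12
  d12 = d11/4 - d9 = 235/48
  d13 = d12/3 + d11*3 + d6 = -15785/144
Walk from origin (0, 0):
  seg 1: right by d9 = -13 → (-13, 0)
  seg 2: up by d1 = 2 → (-13, 2)
  seg 3: up by d10 = -23/4 → (-13, -15/4)
  seg 4: left by d6 = -14 → (1, -15/4)
  seg 5: up by d5 = 18 → (1, 57/4)
  seg 6: down by d8 = -13/2 → (1, 83/4)
  seg 7: left by d13 = -15785/144 → (15929/144, 83/4)
  seg 8: up by d4 = 16 → (15929/144, 147/4)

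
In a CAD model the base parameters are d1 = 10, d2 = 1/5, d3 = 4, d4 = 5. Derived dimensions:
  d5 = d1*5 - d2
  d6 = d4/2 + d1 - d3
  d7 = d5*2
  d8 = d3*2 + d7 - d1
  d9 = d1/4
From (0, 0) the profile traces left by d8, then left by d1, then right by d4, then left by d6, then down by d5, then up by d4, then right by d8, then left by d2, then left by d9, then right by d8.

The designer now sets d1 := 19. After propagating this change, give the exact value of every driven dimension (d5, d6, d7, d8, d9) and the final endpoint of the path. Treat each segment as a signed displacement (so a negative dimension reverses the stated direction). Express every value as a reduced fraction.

Apply edit: d1 := 19
  d5 = d1*5 - d2 = 474/5
  d6 = d4/2 + d1 - d3 = 35/2
  d7 = d5*2 = 948/5
  d8 = d3*2 + d7 - d1 = 893/5
  d9 = d1/4 = 19/4
Walk from origin (0, 0):
  seg 1: left by d8 = 893/5 → (-893/5, 0)
  seg 2: left by d1 = 19 → (-988/5, 0)
  seg 3: right by d4 = 5 → (-963/5, 0)
  seg 4: left by d6 = 35/2 → (-2101/10, 0)
  seg 5: down by d5 = 474/5 → (-2101/10, -474/5)
  seg 6: up by d4 = 5 → (-2101/10, -449/5)
  seg 7: right by d8 = 893/5 → (-63/2, -449/5)
  seg 8: left by d2 = 1/5 → (-317/10, -449/5)
  seg 9: left by d9 = 19/4 → (-729/20, -449/5)
  seg 10: right by d8 = 893/5 → (2843/20, -449/5)

d5 = 474/5
d6 = 35/2
d7 = 948/5
d8 = 893/5
d9 = 19/4
endpoint = (2843/20, -449/5)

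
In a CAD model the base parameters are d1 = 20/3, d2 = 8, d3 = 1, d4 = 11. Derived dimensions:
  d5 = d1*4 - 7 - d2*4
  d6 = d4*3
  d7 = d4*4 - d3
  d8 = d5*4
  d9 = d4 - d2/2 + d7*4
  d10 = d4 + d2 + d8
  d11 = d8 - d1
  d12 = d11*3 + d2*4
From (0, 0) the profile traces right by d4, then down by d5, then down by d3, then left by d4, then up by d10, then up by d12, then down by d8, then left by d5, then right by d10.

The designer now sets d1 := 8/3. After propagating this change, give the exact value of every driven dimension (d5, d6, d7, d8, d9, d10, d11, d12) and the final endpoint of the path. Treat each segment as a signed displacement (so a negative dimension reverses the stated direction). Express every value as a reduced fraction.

Apply edit: d1 := 8/3
  d5 = d1*4 - 7 - d2*4 = -85/3
  d6 = d4*3 = 33
  d7 = d4*4 - d3 = 43
  d8 = d5*4 = -340/3
  d9 = d4 - d2/2 + d7*4 = 179
  d10 = d4 + d2 + d8 = -283/3
  d11 = d8 - d1 = -116
  d12 = d11*3 + d2*4 = -316
Walk from origin (0, 0):
  seg 1: right by d4 = 11 → (11, 0)
  seg 2: down by d5 = -85/3 → (11, 85/3)
  seg 3: down by d3 = 1 → (11, 82/3)
  seg 4: left by d4 = 11 → (0, 82/3)
  seg 5: up by d10 = -283/3 → (0, -67)
  seg 6: up by d12 = -316 → (0, -383)
  seg 7: down by d8 = -340/3 → (0, -809/3)
  seg 8: left by d5 = -85/3 → (85/3, -809/3)
  seg 9: right by d10 = -283/3 → (-66, -809/3)

d5 = -85/3
d6 = 33
d7 = 43
d8 = -340/3
d9 = 179
d10 = -283/3
d11 = -116
d12 = -316
endpoint = (-66, -809/3)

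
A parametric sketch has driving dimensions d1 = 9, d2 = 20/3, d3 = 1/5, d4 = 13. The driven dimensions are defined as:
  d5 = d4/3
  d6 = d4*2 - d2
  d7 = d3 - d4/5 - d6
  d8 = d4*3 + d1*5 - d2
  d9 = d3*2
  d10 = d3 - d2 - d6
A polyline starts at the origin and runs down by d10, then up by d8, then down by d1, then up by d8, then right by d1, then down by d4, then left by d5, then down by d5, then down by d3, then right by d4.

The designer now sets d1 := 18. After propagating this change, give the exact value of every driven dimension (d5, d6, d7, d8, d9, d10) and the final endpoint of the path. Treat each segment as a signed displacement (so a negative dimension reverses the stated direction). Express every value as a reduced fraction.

Apply edit: d1 := 18
  d5 = d4/3 = 13/3
  d6 = d4*2 - d2 = 58/3
  d7 = d3 - d4/5 - d6 = -326/15
  d8 = d4*3 + d1*5 - d2 = 367/3
  d9 = d3*2 = 2/5
  d10 = d3 - d2 - d6 = -129/5
Walk from origin (0, 0):
  seg 1: down by d10 = -129/5 → (0, 129/5)
  seg 2: up by d8 = 367/3 → (0, 2222/15)
  seg 3: down by d1 = 18 → (0, 1952/15)
  seg 4: up by d8 = 367/3 → (0, 3787/15)
  seg 5: right by d1 = 18 → (18, 3787/15)
  seg 6: down by d4 = 13 → (18, 3592/15)
  seg 7: left by d5 = 13/3 → (41/3, 3592/15)
  seg 8: down by d5 = 13/3 → (41/3, 3527/15)
  seg 9: down by d3 = 1/5 → (41/3, 3524/15)
  seg 10: right by d4 = 13 → (80/3, 3524/15)

d5 = 13/3
d6 = 58/3
d7 = -326/15
d8 = 367/3
d9 = 2/5
d10 = -129/5
endpoint = (80/3, 3524/15)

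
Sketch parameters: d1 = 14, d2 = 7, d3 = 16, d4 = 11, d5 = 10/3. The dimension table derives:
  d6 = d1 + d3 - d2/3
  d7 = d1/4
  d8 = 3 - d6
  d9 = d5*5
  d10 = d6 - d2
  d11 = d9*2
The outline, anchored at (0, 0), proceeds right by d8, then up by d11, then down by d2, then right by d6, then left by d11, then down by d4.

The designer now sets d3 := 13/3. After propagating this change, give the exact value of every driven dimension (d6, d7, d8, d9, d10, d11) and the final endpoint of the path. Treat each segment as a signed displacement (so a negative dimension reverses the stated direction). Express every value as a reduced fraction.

d6 = 16
d7 = 7/2
d8 = -13
d9 = 50/3
d10 = 9
d11 = 100/3
endpoint = (-91/3, 46/3)

Apply edit: d3 := 13/3
  d6 = d1 + d3 - d2/3 = 16
  d7 = d1/4 = 7/2
  d8 = 3 - d6 = -13
  d9 = d5*5 = 50/3
  d10 = d6 - d2 = 9
  d11 = d9*2 = 100/3
Walk from origin (0, 0):
  seg 1: right by d8 = -13 → (-13, 0)
  seg 2: up by d11 = 100/3 → (-13, 100/3)
  seg 3: down by d2 = 7 → (-13, 79/3)
  seg 4: right by d6 = 16 → (3, 79/3)
  seg 5: left by d11 = 100/3 → (-91/3, 79/3)
  seg 6: down by d4 = 11 → (-91/3, 46/3)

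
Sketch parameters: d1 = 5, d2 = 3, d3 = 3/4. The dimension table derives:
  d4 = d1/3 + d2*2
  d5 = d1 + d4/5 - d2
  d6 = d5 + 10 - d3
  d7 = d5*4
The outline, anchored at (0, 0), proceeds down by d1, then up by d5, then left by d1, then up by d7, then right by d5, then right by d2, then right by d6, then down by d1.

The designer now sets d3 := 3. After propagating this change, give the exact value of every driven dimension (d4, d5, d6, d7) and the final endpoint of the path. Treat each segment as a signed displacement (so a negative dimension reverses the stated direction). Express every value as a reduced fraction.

Apply edit: d3 := 3
  d4 = d1/3 + d2*2 = 23/3
  d5 = d1 + d4/5 - d2 = 53/15
  d6 = d5 + 10 - d3 = 158/15
  d7 = d5*4 = 212/15
Walk from origin (0, 0):
  seg 1: down by d1 = 5 → (0, -5)
  seg 2: up by d5 = 53/15 → (0, -22/15)
  seg 3: left by d1 = 5 → (-5, -22/15)
  seg 4: up by d7 = 212/15 → (-5, 38/3)
  seg 5: right by d5 = 53/15 → (-22/15, 38/3)
  seg 6: right by d2 = 3 → (23/15, 38/3)
  seg 7: right by d6 = 158/15 → (181/15, 38/3)
  seg 8: down by d1 = 5 → (181/15, 23/3)

d4 = 23/3
d5 = 53/15
d6 = 158/15
d7 = 212/15
endpoint = (181/15, 23/3)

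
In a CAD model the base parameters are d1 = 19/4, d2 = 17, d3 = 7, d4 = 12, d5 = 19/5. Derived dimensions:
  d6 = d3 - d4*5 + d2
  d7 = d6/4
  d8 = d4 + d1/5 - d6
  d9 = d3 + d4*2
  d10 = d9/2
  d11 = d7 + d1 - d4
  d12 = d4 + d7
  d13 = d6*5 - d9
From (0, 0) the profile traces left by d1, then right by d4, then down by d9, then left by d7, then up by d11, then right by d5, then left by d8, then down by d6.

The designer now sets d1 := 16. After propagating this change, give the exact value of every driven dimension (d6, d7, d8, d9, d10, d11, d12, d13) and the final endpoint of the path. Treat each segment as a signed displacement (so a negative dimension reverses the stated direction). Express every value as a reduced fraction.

d6 = -36
d7 = -9
d8 = 256/5
d9 = 31
d10 = 31/2
d11 = -5
d12 = 3
d13 = -211
endpoint = (-212/5, 0)

Apply edit: d1 := 16
  d6 = d3 - d4*5 + d2 = -36
  d7 = d6/4 = -9
  d8 = d4 + d1/5 - d6 = 256/5
  d9 = d3 + d4*2 = 31
  d10 = d9/2 = 31/2
  d11 = d7 + d1 - d4 = -5
  d12 = d4 + d7 = 3
  d13 = d6*5 - d9 = -211
Walk from origin (0, 0):
  seg 1: left by d1 = 16 → (-16, 0)
  seg 2: right by d4 = 12 → (-4, 0)
  seg 3: down by d9 = 31 → (-4, -31)
  seg 4: left by d7 = -9 → (5, -31)
  seg 5: up by d11 = -5 → (5, -36)
  seg 6: right by d5 = 19/5 → (44/5, -36)
  seg 7: left by d8 = 256/5 → (-212/5, -36)
  seg 8: down by d6 = -36 → (-212/5, 0)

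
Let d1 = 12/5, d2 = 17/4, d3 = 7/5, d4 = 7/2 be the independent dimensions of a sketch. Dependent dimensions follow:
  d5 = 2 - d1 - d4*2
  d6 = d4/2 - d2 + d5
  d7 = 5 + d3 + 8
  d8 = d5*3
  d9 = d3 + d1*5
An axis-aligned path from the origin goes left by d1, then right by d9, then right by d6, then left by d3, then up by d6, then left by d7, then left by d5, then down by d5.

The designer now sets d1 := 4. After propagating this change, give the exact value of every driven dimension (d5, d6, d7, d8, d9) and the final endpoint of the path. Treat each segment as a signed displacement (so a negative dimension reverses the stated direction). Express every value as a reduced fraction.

Apply edit: d1 := 4
  d5 = 2 - d1 - d4*2 = -9
  d6 = d4/2 - d2 + d5 = -23/2
  d7 = 5 + d3 + 8 = 72/5
  d8 = d5*3 = -27
  d9 = d3 + d1*5 = 107/5
Walk from origin (0, 0):
  seg 1: left by d1 = 4 → (-4, 0)
  seg 2: right by d9 = 107/5 → (87/5, 0)
  seg 3: right by d6 = -23/2 → (59/10, 0)
  seg 4: left by d3 = 7/5 → (9/2, 0)
  seg 5: up by d6 = -23/2 → (9/2, -23/2)
  seg 6: left by d7 = 72/5 → (-99/10, -23/2)
  seg 7: left by d5 = -9 → (-9/10, -23/2)
  seg 8: down by d5 = -9 → (-9/10, -5/2)

d5 = -9
d6 = -23/2
d7 = 72/5
d8 = -27
d9 = 107/5
endpoint = (-9/10, -5/2)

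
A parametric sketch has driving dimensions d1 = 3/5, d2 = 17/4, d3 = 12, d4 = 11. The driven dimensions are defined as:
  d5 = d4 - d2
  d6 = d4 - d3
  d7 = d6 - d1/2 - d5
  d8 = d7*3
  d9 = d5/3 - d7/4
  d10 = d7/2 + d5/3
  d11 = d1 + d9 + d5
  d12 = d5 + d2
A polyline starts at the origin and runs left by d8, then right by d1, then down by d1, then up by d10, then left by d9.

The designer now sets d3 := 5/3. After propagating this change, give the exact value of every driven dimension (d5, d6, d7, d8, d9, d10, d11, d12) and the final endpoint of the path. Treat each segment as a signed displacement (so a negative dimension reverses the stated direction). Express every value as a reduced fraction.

d5 = 27/4
d6 = 28/3
d7 = 137/60
d8 = 137/20
d9 = 403/240
d10 = 407/120
d11 = 2167/240
d12 = 11
endpoint = (-1903/240, 67/24)

Apply edit: d3 := 5/3
  d5 = d4 - d2 = 27/4
  d6 = d4 - d3 = 28/3
  d7 = d6 - d1/2 - d5 = 137/60
  d8 = d7*3 = 137/20
  d9 = d5/3 - d7/4 = 403/240
  d10 = d7/2 + d5/3 = 407/120
  d11 = d1 + d9 + d5 = 2167/240
  d12 = d5 + d2 = 11
Walk from origin (0, 0):
  seg 1: left by d8 = 137/20 → (-137/20, 0)
  seg 2: right by d1 = 3/5 → (-25/4, 0)
  seg 3: down by d1 = 3/5 → (-25/4, -3/5)
  seg 4: up by d10 = 407/120 → (-25/4, 67/24)
  seg 5: left by d9 = 403/240 → (-1903/240, 67/24)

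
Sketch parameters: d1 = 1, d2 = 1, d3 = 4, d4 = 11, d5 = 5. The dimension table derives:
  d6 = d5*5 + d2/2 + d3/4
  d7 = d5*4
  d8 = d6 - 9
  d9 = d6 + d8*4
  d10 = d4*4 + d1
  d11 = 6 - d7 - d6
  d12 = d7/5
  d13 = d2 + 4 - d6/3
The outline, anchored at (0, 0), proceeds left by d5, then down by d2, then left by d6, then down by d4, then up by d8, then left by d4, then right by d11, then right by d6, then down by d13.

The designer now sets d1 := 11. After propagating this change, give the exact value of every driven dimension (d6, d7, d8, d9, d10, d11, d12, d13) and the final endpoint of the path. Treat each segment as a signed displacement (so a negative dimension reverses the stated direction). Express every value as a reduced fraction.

d6 = 53/2
d7 = 20
d8 = 35/2
d9 = 193/2
d10 = 55
d11 = -81/2
d12 = 4
d13 = -23/6
endpoint = (-113/2, 28/3)

Apply edit: d1 := 11
  d6 = d5*5 + d2/2 + d3/4 = 53/2
  d7 = d5*4 = 20
  d8 = d6 - 9 = 35/2
  d9 = d6 + d8*4 = 193/2
  d10 = d4*4 + d1 = 55
  d11 = 6 - d7 - d6 = -81/2
  d12 = d7/5 = 4
  d13 = d2 + 4 - d6/3 = -23/6
Walk from origin (0, 0):
  seg 1: left by d5 = 5 → (-5, 0)
  seg 2: down by d2 = 1 → (-5, -1)
  seg 3: left by d6 = 53/2 → (-63/2, -1)
  seg 4: down by d4 = 11 → (-63/2, -12)
  seg 5: up by d8 = 35/2 → (-63/2, 11/2)
  seg 6: left by d4 = 11 → (-85/2, 11/2)
  seg 7: right by d11 = -81/2 → (-83, 11/2)
  seg 8: right by d6 = 53/2 → (-113/2, 11/2)
  seg 9: down by d13 = -23/6 → (-113/2, 28/3)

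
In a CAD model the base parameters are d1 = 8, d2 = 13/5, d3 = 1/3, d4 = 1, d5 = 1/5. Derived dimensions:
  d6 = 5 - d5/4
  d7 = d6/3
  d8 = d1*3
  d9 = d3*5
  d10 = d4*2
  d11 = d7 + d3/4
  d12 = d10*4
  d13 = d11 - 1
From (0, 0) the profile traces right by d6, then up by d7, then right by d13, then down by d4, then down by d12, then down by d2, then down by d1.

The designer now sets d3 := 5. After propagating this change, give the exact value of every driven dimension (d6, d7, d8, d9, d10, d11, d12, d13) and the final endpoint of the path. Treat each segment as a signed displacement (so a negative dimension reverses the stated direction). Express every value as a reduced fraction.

d6 = 99/20
d7 = 33/20
d8 = 24
d9 = 25
d10 = 2
d11 = 29/10
d12 = 8
d13 = 19/10
endpoint = (137/20, -359/20)

Apply edit: d3 := 5
  d6 = 5 - d5/4 = 99/20
  d7 = d6/3 = 33/20
  d8 = d1*3 = 24
  d9 = d3*5 = 25
  d10 = d4*2 = 2
  d11 = d7 + d3/4 = 29/10
  d12 = d10*4 = 8
  d13 = d11 - 1 = 19/10
Walk from origin (0, 0):
  seg 1: right by d6 = 99/20 → (99/20, 0)
  seg 2: up by d7 = 33/20 → (99/20, 33/20)
  seg 3: right by d13 = 19/10 → (137/20, 33/20)
  seg 4: down by d4 = 1 → (137/20, 13/20)
  seg 5: down by d12 = 8 → (137/20, -147/20)
  seg 6: down by d2 = 13/5 → (137/20, -199/20)
  seg 7: down by d1 = 8 → (137/20, -359/20)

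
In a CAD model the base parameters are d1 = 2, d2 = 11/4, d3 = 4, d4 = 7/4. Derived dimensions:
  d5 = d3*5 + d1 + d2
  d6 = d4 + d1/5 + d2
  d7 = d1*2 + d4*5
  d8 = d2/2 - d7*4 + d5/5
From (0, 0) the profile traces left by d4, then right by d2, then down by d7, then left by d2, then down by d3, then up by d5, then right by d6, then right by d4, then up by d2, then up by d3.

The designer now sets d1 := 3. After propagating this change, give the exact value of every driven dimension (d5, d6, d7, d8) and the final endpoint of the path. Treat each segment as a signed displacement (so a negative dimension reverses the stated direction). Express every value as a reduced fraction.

Apply edit: d1 := 3
  d5 = d3*5 + d1 + d2 = 103/4
  d6 = d4 + d1/5 + d2 = 51/10
  d7 = d1*2 + d4*5 = 59/4
  d8 = d2/2 - d7*4 + d5/5 = -2099/40
Walk from origin (0, 0):
  seg 1: left by d4 = 7/4 → (-7/4, 0)
  seg 2: right by d2 = 11/4 → (1, 0)
  seg 3: down by d7 = 59/4 → (1, -59/4)
  seg 4: left by d2 = 11/4 → (-7/4, -59/4)
  seg 5: down by d3 = 4 → (-7/4, -75/4)
  seg 6: up by d5 = 103/4 → (-7/4, 7)
  seg 7: right by d6 = 51/10 → (67/20, 7)
  seg 8: right by d4 = 7/4 → (51/10, 7)
  seg 9: up by d2 = 11/4 → (51/10, 39/4)
  seg 10: up by d3 = 4 → (51/10, 55/4)

d5 = 103/4
d6 = 51/10
d7 = 59/4
d8 = -2099/40
endpoint = (51/10, 55/4)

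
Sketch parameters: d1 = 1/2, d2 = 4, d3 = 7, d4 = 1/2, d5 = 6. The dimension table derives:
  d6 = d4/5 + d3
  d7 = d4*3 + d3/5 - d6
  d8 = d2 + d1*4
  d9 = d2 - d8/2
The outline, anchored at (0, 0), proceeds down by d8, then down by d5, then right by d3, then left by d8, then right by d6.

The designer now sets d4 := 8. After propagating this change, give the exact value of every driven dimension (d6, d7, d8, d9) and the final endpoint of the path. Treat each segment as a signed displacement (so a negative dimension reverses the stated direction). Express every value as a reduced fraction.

d6 = 43/5
d7 = 84/5
d8 = 6
d9 = 1
endpoint = (48/5, -12)

Apply edit: d4 := 8
  d6 = d4/5 + d3 = 43/5
  d7 = d4*3 + d3/5 - d6 = 84/5
  d8 = d2 + d1*4 = 6
  d9 = d2 - d8/2 = 1
Walk from origin (0, 0):
  seg 1: down by d8 = 6 → (0, -6)
  seg 2: down by d5 = 6 → (0, -12)
  seg 3: right by d3 = 7 → (7, -12)
  seg 4: left by d8 = 6 → (1, -12)
  seg 5: right by d6 = 43/5 → (48/5, -12)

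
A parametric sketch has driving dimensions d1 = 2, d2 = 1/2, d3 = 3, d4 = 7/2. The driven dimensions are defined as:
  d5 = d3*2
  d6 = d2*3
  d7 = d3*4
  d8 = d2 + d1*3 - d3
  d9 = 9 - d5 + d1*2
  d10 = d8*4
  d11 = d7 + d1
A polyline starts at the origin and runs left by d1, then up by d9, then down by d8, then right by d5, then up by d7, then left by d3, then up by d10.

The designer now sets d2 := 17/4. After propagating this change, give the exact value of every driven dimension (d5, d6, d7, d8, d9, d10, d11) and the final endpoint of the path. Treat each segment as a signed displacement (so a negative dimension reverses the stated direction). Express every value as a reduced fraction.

d5 = 6
d6 = 51/4
d7 = 12
d8 = 29/4
d9 = 7
d10 = 29
d11 = 14
endpoint = (1, 163/4)

Apply edit: d2 := 17/4
  d5 = d3*2 = 6
  d6 = d2*3 = 51/4
  d7 = d3*4 = 12
  d8 = d2 + d1*3 - d3 = 29/4
  d9 = 9 - d5 + d1*2 = 7
  d10 = d8*4 = 29
  d11 = d7 + d1 = 14
Walk from origin (0, 0):
  seg 1: left by d1 = 2 → (-2, 0)
  seg 2: up by d9 = 7 → (-2, 7)
  seg 3: down by d8 = 29/4 → (-2, -1/4)
  seg 4: right by d5 = 6 → (4, -1/4)
  seg 5: up by d7 = 12 → (4, 47/4)
  seg 6: left by d3 = 3 → (1, 47/4)
  seg 7: up by d10 = 29 → (1, 163/4)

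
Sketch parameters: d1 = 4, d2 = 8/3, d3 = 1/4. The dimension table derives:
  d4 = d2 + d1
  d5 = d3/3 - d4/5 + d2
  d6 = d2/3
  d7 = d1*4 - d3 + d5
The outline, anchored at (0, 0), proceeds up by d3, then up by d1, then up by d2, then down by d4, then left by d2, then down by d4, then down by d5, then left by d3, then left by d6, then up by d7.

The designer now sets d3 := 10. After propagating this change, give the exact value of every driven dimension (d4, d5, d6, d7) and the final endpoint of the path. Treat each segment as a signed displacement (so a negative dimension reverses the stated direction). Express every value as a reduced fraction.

d4 = 20/3
d5 = 14/3
d6 = 8/9
d7 = 32/3
endpoint = (-122/9, 28/3)

Apply edit: d3 := 10
  d4 = d2 + d1 = 20/3
  d5 = d3/3 - d4/5 + d2 = 14/3
  d6 = d2/3 = 8/9
  d7 = d1*4 - d3 + d5 = 32/3
Walk from origin (0, 0):
  seg 1: up by d3 = 10 → (0, 10)
  seg 2: up by d1 = 4 → (0, 14)
  seg 3: up by d2 = 8/3 → (0, 50/3)
  seg 4: down by d4 = 20/3 → (0, 10)
  seg 5: left by d2 = 8/3 → (-8/3, 10)
  seg 6: down by d4 = 20/3 → (-8/3, 10/3)
  seg 7: down by d5 = 14/3 → (-8/3, -4/3)
  seg 8: left by d3 = 10 → (-38/3, -4/3)
  seg 9: left by d6 = 8/9 → (-122/9, -4/3)
  seg 10: up by d7 = 32/3 → (-122/9, 28/3)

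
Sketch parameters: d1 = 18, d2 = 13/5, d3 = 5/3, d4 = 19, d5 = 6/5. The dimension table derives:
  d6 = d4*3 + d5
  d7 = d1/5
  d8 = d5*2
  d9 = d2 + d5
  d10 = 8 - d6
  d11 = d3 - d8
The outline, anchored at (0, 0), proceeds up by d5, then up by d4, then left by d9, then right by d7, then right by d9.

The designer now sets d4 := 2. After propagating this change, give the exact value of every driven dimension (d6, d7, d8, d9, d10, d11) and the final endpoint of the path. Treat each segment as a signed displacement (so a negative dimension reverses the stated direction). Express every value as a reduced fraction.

Apply edit: d4 := 2
  d6 = d4*3 + d5 = 36/5
  d7 = d1/5 = 18/5
  d8 = d5*2 = 12/5
  d9 = d2 + d5 = 19/5
  d10 = 8 - d6 = 4/5
  d11 = d3 - d8 = -11/15
Walk from origin (0, 0):
  seg 1: up by d5 = 6/5 → (0, 6/5)
  seg 2: up by d4 = 2 → (0, 16/5)
  seg 3: left by d9 = 19/5 → (-19/5, 16/5)
  seg 4: right by d7 = 18/5 → (-1/5, 16/5)
  seg 5: right by d9 = 19/5 → (18/5, 16/5)

d6 = 36/5
d7 = 18/5
d8 = 12/5
d9 = 19/5
d10 = 4/5
d11 = -11/15
endpoint = (18/5, 16/5)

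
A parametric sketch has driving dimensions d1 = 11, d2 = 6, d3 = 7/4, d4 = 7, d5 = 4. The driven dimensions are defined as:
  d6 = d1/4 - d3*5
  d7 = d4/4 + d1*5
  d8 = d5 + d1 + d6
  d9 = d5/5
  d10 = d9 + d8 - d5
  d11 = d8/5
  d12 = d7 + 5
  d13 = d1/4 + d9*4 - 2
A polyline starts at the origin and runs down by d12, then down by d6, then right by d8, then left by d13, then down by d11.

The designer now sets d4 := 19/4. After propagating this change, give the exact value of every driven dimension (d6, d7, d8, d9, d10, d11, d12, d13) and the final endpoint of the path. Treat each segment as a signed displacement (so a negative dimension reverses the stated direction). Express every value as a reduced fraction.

d6 = -6
d7 = 899/16
d8 = 9
d9 = 4/5
d10 = 29/5
d11 = 9/5
d12 = 979/16
d13 = 79/20
endpoint = (101/20, -4559/80)

Apply edit: d4 := 19/4
  d6 = d1/4 - d3*5 = -6
  d7 = d4/4 + d1*5 = 899/16
  d8 = d5 + d1 + d6 = 9
  d9 = d5/5 = 4/5
  d10 = d9 + d8 - d5 = 29/5
  d11 = d8/5 = 9/5
  d12 = d7 + 5 = 979/16
  d13 = d1/4 + d9*4 - 2 = 79/20
Walk from origin (0, 0):
  seg 1: down by d12 = 979/16 → (0, -979/16)
  seg 2: down by d6 = -6 → (0, -883/16)
  seg 3: right by d8 = 9 → (9, -883/16)
  seg 4: left by d13 = 79/20 → (101/20, -883/16)
  seg 5: down by d11 = 9/5 → (101/20, -4559/80)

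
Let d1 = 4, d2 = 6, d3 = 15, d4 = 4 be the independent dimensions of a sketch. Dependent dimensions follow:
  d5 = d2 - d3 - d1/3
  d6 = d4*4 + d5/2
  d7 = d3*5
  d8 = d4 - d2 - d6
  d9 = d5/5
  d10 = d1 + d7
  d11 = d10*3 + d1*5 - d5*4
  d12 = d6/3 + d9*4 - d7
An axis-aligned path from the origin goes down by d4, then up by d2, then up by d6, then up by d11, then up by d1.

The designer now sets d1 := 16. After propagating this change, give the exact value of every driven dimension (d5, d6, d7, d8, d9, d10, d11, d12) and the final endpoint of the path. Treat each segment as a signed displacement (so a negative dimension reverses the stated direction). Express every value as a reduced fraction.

Apply edit: d1 := 16
  d5 = d2 - d3 - d1/3 = -43/3
  d6 = d4*4 + d5/2 = 53/6
  d7 = d3*5 = 75
  d8 = d4 - d2 - d6 = -65/6
  d9 = d5/5 = -43/15
  d10 = d1 + d7 = 91
  d11 = d10*3 + d1*5 - d5*4 = 1231/3
  d12 = d6/3 + d9*4 - d7 = -7517/90
Walk from origin (0, 0):
  seg 1: down by d4 = 4 → (0, -4)
  seg 2: up by d2 = 6 → (0, 2)
  seg 3: up by d6 = 53/6 → (0, 65/6)
  seg 4: up by d11 = 1231/3 → (0, 2527/6)
  seg 5: up by d1 = 16 → (0, 2623/6)

d5 = -43/3
d6 = 53/6
d7 = 75
d8 = -65/6
d9 = -43/15
d10 = 91
d11 = 1231/3
d12 = -7517/90
endpoint = (0, 2623/6)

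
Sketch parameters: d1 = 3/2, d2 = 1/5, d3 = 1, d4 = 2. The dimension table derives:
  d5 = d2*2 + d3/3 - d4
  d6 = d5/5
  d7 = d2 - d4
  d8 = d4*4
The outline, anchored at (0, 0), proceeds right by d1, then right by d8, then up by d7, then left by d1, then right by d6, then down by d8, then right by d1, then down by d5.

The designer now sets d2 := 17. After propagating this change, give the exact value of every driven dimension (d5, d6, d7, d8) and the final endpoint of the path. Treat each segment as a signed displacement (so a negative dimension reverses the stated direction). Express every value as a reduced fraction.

d5 = 97/3
d6 = 97/15
d7 = 15
d8 = 8
endpoint = (479/30, -76/3)

Apply edit: d2 := 17
  d5 = d2*2 + d3/3 - d4 = 97/3
  d6 = d5/5 = 97/15
  d7 = d2 - d4 = 15
  d8 = d4*4 = 8
Walk from origin (0, 0):
  seg 1: right by d1 = 3/2 → (3/2, 0)
  seg 2: right by d8 = 8 → (19/2, 0)
  seg 3: up by d7 = 15 → (19/2, 15)
  seg 4: left by d1 = 3/2 → (8, 15)
  seg 5: right by d6 = 97/15 → (217/15, 15)
  seg 6: down by d8 = 8 → (217/15, 7)
  seg 7: right by d1 = 3/2 → (479/30, 7)
  seg 8: down by d5 = 97/3 → (479/30, -76/3)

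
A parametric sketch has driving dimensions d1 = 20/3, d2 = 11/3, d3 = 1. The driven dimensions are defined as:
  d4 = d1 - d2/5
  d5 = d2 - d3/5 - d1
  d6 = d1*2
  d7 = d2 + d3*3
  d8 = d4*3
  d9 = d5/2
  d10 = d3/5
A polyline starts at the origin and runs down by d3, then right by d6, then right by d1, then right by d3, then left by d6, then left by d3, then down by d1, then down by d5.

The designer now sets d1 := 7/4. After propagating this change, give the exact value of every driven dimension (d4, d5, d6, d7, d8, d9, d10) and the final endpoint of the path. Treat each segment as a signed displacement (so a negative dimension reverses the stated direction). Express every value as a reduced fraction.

Apply edit: d1 := 7/4
  d4 = d1 - d2/5 = 61/60
  d5 = d2 - d3/5 - d1 = 103/60
  d6 = d1*2 = 7/2
  d7 = d2 + d3*3 = 20/3
  d8 = d4*3 = 61/20
  d9 = d5/2 = 103/120
  d10 = d3/5 = 1/5
Walk from origin (0, 0):
  seg 1: down by d3 = 1 → (0, -1)
  seg 2: right by d6 = 7/2 → (7/2, -1)
  seg 3: right by d1 = 7/4 → (21/4, -1)
  seg 4: right by d3 = 1 → (25/4, -1)
  seg 5: left by d6 = 7/2 → (11/4, -1)
  seg 6: left by d3 = 1 → (7/4, -1)
  seg 7: down by d1 = 7/4 → (7/4, -11/4)
  seg 8: down by d5 = 103/60 → (7/4, -67/15)

d4 = 61/60
d5 = 103/60
d6 = 7/2
d7 = 20/3
d8 = 61/20
d9 = 103/120
d10 = 1/5
endpoint = (7/4, -67/15)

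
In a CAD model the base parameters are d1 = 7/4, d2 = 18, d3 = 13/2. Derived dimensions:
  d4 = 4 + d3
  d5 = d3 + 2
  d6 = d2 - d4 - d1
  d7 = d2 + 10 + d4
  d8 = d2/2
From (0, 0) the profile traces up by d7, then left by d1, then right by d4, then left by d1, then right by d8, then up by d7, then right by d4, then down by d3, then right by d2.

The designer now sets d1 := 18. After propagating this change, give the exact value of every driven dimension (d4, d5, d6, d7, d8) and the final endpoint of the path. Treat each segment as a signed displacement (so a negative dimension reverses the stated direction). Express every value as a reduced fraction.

Apply edit: d1 := 18
  d4 = 4 + d3 = 21/2
  d5 = d3 + 2 = 17/2
  d6 = d2 - d4 - d1 = -21/2
  d7 = d2 + 10 + d4 = 77/2
  d8 = d2/2 = 9
Walk from origin (0, 0):
  seg 1: up by d7 = 77/2 → (0, 77/2)
  seg 2: left by d1 = 18 → (-18, 77/2)
  seg 3: right by d4 = 21/2 → (-15/2, 77/2)
  seg 4: left by d1 = 18 → (-51/2, 77/2)
  seg 5: right by d8 = 9 → (-33/2, 77/2)
  seg 6: up by d7 = 77/2 → (-33/2, 77)
  seg 7: right by d4 = 21/2 → (-6, 77)
  seg 8: down by d3 = 13/2 → (-6, 141/2)
  seg 9: right by d2 = 18 → (12, 141/2)

d4 = 21/2
d5 = 17/2
d6 = -21/2
d7 = 77/2
d8 = 9
endpoint = (12, 141/2)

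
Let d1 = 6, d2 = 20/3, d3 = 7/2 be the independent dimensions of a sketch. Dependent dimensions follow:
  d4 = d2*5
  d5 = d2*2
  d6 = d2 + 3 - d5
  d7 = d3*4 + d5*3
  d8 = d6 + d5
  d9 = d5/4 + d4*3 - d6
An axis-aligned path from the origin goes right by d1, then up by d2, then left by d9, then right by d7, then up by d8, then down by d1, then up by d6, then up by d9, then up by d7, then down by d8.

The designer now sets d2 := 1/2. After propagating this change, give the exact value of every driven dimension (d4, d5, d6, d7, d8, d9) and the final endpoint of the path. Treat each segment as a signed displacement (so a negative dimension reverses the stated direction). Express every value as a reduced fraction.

Apply edit: d2 := 1/2
  d4 = d2*5 = 5/2
  d5 = d2*2 = 1
  d6 = d2 + 3 - d5 = 5/2
  d7 = d3*4 + d5*3 = 17
  d8 = d6 + d5 = 7/2
  d9 = d5/4 + d4*3 - d6 = 21/4
Walk from origin (0, 0):
  seg 1: right by d1 = 6 → (6, 0)
  seg 2: up by d2 = 1/2 → (6, 1/2)
  seg 3: left by d9 = 21/4 → (3/4, 1/2)
  seg 4: right by d7 = 17 → (71/4, 1/2)
  seg 5: up by d8 = 7/2 → (71/4, 4)
  seg 6: down by d1 = 6 → (71/4, -2)
  seg 7: up by d6 = 5/2 → (71/4, 1/2)
  seg 8: up by d9 = 21/4 → (71/4, 23/4)
  seg 9: up by d7 = 17 → (71/4, 91/4)
  seg 10: down by d8 = 7/2 → (71/4, 77/4)

d4 = 5/2
d5 = 1
d6 = 5/2
d7 = 17
d8 = 7/2
d9 = 21/4
endpoint = (71/4, 77/4)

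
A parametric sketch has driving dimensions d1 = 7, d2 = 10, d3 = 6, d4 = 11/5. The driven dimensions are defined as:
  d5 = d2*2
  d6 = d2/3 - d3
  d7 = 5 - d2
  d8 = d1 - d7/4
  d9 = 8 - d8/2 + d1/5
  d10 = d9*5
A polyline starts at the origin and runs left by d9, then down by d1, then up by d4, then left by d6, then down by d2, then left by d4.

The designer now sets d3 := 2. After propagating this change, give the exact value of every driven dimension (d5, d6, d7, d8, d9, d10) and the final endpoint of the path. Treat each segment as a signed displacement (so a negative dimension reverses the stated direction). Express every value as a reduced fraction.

Apply edit: d3 := 2
  d5 = d2*2 = 20
  d6 = d2/3 - d3 = 4/3
  d7 = 5 - d2 = -5
  d8 = d1 - d7/4 = 33/4
  d9 = 8 - d8/2 + d1/5 = 211/40
  d10 = d9*5 = 211/8
Walk from origin (0, 0):
  seg 1: left by d9 = 211/40 → (-211/40, 0)
  seg 2: down by d1 = 7 → (-211/40, -7)
  seg 3: up by d4 = 11/5 → (-211/40, -24/5)
  seg 4: left by d6 = 4/3 → (-793/120, -24/5)
  seg 5: down by d2 = 10 → (-793/120, -74/5)
  seg 6: left by d4 = 11/5 → (-1057/120, -74/5)

d5 = 20
d6 = 4/3
d7 = -5
d8 = 33/4
d9 = 211/40
d10 = 211/8
endpoint = (-1057/120, -74/5)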